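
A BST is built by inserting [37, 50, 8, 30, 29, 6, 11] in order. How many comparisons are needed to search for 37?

Search path for 37: 37
Found: True
Comparisons: 1


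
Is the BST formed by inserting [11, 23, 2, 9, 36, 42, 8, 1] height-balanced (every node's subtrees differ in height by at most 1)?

Tree (level-order array): [11, 2, 23, 1, 9, None, 36, None, None, 8, None, None, 42]
Definition: a tree is height-balanced if, at every node, |h(left) - h(right)| <= 1 (empty subtree has height -1).
Bottom-up per-node check:
  node 1: h_left=-1, h_right=-1, diff=0 [OK], height=0
  node 8: h_left=-1, h_right=-1, diff=0 [OK], height=0
  node 9: h_left=0, h_right=-1, diff=1 [OK], height=1
  node 2: h_left=0, h_right=1, diff=1 [OK], height=2
  node 42: h_left=-1, h_right=-1, diff=0 [OK], height=0
  node 36: h_left=-1, h_right=0, diff=1 [OK], height=1
  node 23: h_left=-1, h_right=1, diff=2 [FAIL (|-1-1|=2 > 1)], height=2
  node 11: h_left=2, h_right=2, diff=0 [OK], height=3
Node 23 violates the condition: |-1 - 1| = 2 > 1.
Result: Not balanced


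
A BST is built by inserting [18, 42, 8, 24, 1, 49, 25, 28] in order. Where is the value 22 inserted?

Starting tree (level order): [18, 8, 42, 1, None, 24, 49, None, None, None, 25, None, None, None, 28]
Insertion path: 18 -> 42 -> 24
Result: insert 22 as left child of 24
Final tree (level order): [18, 8, 42, 1, None, 24, 49, None, None, 22, 25, None, None, None, None, None, 28]


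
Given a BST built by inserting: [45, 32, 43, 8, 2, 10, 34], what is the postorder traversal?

Tree insertion order: [45, 32, 43, 8, 2, 10, 34]
Tree (level-order array): [45, 32, None, 8, 43, 2, 10, 34]
Postorder traversal: [2, 10, 8, 34, 43, 32, 45]


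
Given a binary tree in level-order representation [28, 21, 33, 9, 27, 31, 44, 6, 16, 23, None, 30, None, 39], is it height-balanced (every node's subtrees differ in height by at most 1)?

Tree (level-order array): [28, 21, 33, 9, 27, 31, 44, 6, 16, 23, None, 30, None, 39]
Definition: a tree is height-balanced if, at every node, |h(left) - h(right)| <= 1 (empty subtree has height -1).
Bottom-up per-node check:
  node 6: h_left=-1, h_right=-1, diff=0 [OK], height=0
  node 16: h_left=-1, h_right=-1, diff=0 [OK], height=0
  node 9: h_left=0, h_right=0, diff=0 [OK], height=1
  node 23: h_left=-1, h_right=-1, diff=0 [OK], height=0
  node 27: h_left=0, h_right=-1, diff=1 [OK], height=1
  node 21: h_left=1, h_right=1, diff=0 [OK], height=2
  node 30: h_left=-1, h_right=-1, diff=0 [OK], height=0
  node 31: h_left=0, h_right=-1, diff=1 [OK], height=1
  node 39: h_left=-1, h_right=-1, diff=0 [OK], height=0
  node 44: h_left=0, h_right=-1, diff=1 [OK], height=1
  node 33: h_left=1, h_right=1, diff=0 [OK], height=2
  node 28: h_left=2, h_right=2, diff=0 [OK], height=3
All nodes satisfy the balance condition.
Result: Balanced


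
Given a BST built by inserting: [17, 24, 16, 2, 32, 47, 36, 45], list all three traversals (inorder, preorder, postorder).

Tree insertion order: [17, 24, 16, 2, 32, 47, 36, 45]
Tree (level-order array): [17, 16, 24, 2, None, None, 32, None, None, None, 47, 36, None, None, 45]
Inorder (L, root, R): [2, 16, 17, 24, 32, 36, 45, 47]
Preorder (root, L, R): [17, 16, 2, 24, 32, 47, 36, 45]
Postorder (L, R, root): [2, 16, 45, 36, 47, 32, 24, 17]


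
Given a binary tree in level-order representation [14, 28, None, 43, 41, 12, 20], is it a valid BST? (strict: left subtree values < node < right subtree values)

Level-order array: [14, 28, None, 43, 41, 12, 20]
Validate using subtree bounds (lo, hi): at each node, require lo < value < hi,
then recurse left with hi=value and right with lo=value.
Preorder trace (stopping at first violation):
  at node 14 with bounds (-inf, +inf): OK
  at node 28 with bounds (-inf, 14): VIOLATION
Node 28 violates its bound: not (-inf < 28 < 14).
Result: Not a valid BST


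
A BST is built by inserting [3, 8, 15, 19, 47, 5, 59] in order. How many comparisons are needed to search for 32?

Search path for 32: 3 -> 8 -> 15 -> 19 -> 47
Found: False
Comparisons: 5


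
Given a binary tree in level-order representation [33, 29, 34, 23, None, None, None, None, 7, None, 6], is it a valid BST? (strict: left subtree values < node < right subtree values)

Level-order array: [33, 29, 34, 23, None, None, None, None, 7, None, 6]
Validate using subtree bounds (lo, hi): at each node, require lo < value < hi,
then recurse left with hi=value and right with lo=value.
Preorder trace (stopping at first violation):
  at node 33 with bounds (-inf, +inf): OK
  at node 29 with bounds (-inf, 33): OK
  at node 23 with bounds (-inf, 29): OK
  at node 7 with bounds (23, 29): VIOLATION
Node 7 violates its bound: not (23 < 7 < 29).
Result: Not a valid BST


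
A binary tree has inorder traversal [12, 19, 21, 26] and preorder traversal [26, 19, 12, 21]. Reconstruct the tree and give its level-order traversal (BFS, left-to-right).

Inorder:  [12, 19, 21, 26]
Preorder: [26, 19, 12, 21]
Algorithm: preorder visits root first, so consume preorder in order;
for each root, split the current inorder slice at that value into
left-subtree inorder and right-subtree inorder, then recurse.
Recursive splits:
  root=26; inorder splits into left=[12, 19, 21], right=[]
  root=19; inorder splits into left=[12], right=[21]
  root=12; inorder splits into left=[], right=[]
  root=21; inorder splits into left=[], right=[]
Reconstructed level-order: [26, 19, 12, 21]


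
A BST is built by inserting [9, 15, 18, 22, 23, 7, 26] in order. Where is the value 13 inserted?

Starting tree (level order): [9, 7, 15, None, None, None, 18, None, 22, None, 23, None, 26]
Insertion path: 9 -> 15
Result: insert 13 as left child of 15
Final tree (level order): [9, 7, 15, None, None, 13, 18, None, None, None, 22, None, 23, None, 26]


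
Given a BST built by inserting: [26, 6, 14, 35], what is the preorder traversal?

Tree insertion order: [26, 6, 14, 35]
Tree (level-order array): [26, 6, 35, None, 14]
Preorder traversal: [26, 6, 14, 35]


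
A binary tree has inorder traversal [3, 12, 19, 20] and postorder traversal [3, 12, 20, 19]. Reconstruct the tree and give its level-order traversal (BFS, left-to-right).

Inorder:   [3, 12, 19, 20]
Postorder: [3, 12, 20, 19]
Algorithm: postorder visits root last, so walk postorder right-to-left;
each value is the root of the current inorder slice — split it at that
value, recurse on the right subtree first, then the left.
Recursive splits:
  root=19; inorder splits into left=[3, 12], right=[20]
  root=20; inorder splits into left=[], right=[]
  root=12; inorder splits into left=[3], right=[]
  root=3; inorder splits into left=[], right=[]
Reconstructed level-order: [19, 12, 20, 3]


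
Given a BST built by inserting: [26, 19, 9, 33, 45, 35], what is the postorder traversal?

Tree insertion order: [26, 19, 9, 33, 45, 35]
Tree (level-order array): [26, 19, 33, 9, None, None, 45, None, None, 35]
Postorder traversal: [9, 19, 35, 45, 33, 26]


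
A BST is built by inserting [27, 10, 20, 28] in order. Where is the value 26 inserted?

Starting tree (level order): [27, 10, 28, None, 20]
Insertion path: 27 -> 10 -> 20
Result: insert 26 as right child of 20
Final tree (level order): [27, 10, 28, None, 20, None, None, None, 26]


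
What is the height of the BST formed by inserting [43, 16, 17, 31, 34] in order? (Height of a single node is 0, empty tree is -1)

Insertion order: [43, 16, 17, 31, 34]
Tree (level-order array): [43, 16, None, None, 17, None, 31, None, 34]
Compute height bottom-up (empty subtree = -1):
  height(34) = 1 + max(-1, -1) = 0
  height(31) = 1 + max(-1, 0) = 1
  height(17) = 1 + max(-1, 1) = 2
  height(16) = 1 + max(-1, 2) = 3
  height(43) = 1 + max(3, -1) = 4
Height = 4


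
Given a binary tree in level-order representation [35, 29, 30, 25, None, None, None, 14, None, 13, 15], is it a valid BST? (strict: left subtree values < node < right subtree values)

Level-order array: [35, 29, 30, 25, None, None, None, 14, None, 13, 15]
Validate using subtree bounds (lo, hi): at each node, require lo < value < hi,
then recurse left with hi=value and right with lo=value.
Preorder trace (stopping at first violation):
  at node 35 with bounds (-inf, +inf): OK
  at node 29 with bounds (-inf, 35): OK
  at node 25 with bounds (-inf, 29): OK
  at node 14 with bounds (-inf, 25): OK
  at node 13 with bounds (-inf, 14): OK
  at node 15 with bounds (14, 25): OK
  at node 30 with bounds (35, +inf): VIOLATION
Node 30 violates its bound: not (35 < 30 < +inf).
Result: Not a valid BST


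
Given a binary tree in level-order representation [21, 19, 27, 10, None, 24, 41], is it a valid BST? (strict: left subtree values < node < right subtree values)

Level-order array: [21, 19, 27, 10, None, 24, 41]
Validate using subtree bounds (lo, hi): at each node, require lo < value < hi,
then recurse left with hi=value and right with lo=value.
Preorder trace (stopping at first violation):
  at node 21 with bounds (-inf, +inf): OK
  at node 19 with bounds (-inf, 21): OK
  at node 10 with bounds (-inf, 19): OK
  at node 27 with bounds (21, +inf): OK
  at node 24 with bounds (21, 27): OK
  at node 41 with bounds (27, +inf): OK
No violation found at any node.
Result: Valid BST


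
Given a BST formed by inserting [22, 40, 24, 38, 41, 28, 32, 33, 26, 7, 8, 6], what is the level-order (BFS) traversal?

Tree insertion order: [22, 40, 24, 38, 41, 28, 32, 33, 26, 7, 8, 6]
Tree (level-order array): [22, 7, 40, 6, 8, 24, 41, None, None, None, None, None, 38, None, None, 28, None, 26, 32, None, None, None, 33]
BFS from the root, enqueuing left then right child of each popped node:
  queue [22] -> pop 22, enqueue [7, 40], visited so far: [22]
  queue [7, 40] -> pop 7, enqueue [6, 8], visited so far: [22, 7]
  queue [40, 6, 8] -> pop 40, enqueue [24, 41], visited so far: [22, 7, 40]
  queue [6, 8, 24, 41] -> pop 6, enqueue [none], visited so far: [22, 7, 40, 6]
  queue [8, 24, 41] -> pop 8, enqueue [none], visited so far: [22, 7, 40, 6, 8]
  queue [24, 41] -> pop 24, enqueue [38], visited so far: [22, 7, 40, 6, 8, 24]
  queue [41, 38] -> pop 41, enqueue [none], visited so far: [22, 7, 40, 6, 8, 24, 41]
  queue [38] -> pop 38, enqueue [28], visited so far: [22, 7, 40, 6, 8, 24, 41, 38]
  queue [28] -> pop 28, enqueue [26, 32], visited so far: [22, 7, 40, 6, 8, 24, 41, 38, 28]
  queue [26, 32] -> pop 26, enqueue [none], visited so far: [22, 7, 40, 6, 8, 24, 41, 38, 28, 26]
  queue [32] -> pop 32, enqueue [33], visited so far: [22, 7, 40, 6, 8, 24, 41, 38, 28, 26, 32]
  queue [33] -> pop 33, enqueue [none], visited so far: [22, 7, 40, 6, 8, 24, 41, 38, 28, 26, 32, 33]
Result: [22, 7, 40, 6, 8, 24, 41, 38, 28, 26, 32, 33]


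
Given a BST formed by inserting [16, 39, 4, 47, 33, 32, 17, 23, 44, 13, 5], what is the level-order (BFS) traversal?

Tree insertion order: [16, 39, 4, 47, 33, 32, 17, 23, 44, 13, 5]
Tree (level-order array): [16, 4, 39, None, 13, 33, 47, 5, None, 32, None, 44, None, None, None, 17, None, None, None, None, 23]
BFS from the root, enqueuing left then right child of each popped node:
  queue [16] -> pop 16, enqueue [4, 39], visited so far: [16]
  queue [4, 39] -> pop 4, enqueue [13], visited so far: [16, 4]
  queue [39, 13] -> pop 39, enqueue [33, 47], visited so far: [16, 4, 39]
  queue [13, 33, 47] -> pop 13, enqueue [5], visited so far: [16, 4, 39, 13]
  queue [33, 47, 5] -> pop 33, enqueue [32], visited so far: [16, 4, 39, 13, 33]
  queue [47, 5, 32] -> pop 47, enqueue [44], visited so far: [16, 4, 39, 13, 33, 47]
  queue [5, 32, 44] -> pop 5, enqueue [none], visited so far: [16, 4, 39, 13, 33, 47, 5]
  queue [32, 44] -> pop 32, enqueue [17], visited so far: [16, 4, 39, 13, 33, 47, 5, 32]
  queue [44, 17] -> pop 44, enqueue [none], visited so far: [16, 4, 39, 13, 33, 47, 5, 32, 44]
  queue [17] -> pop 17, enqueue [23], visited so far: [16, 4, 39, 13, 33, 47, 5, 32, 44, 17]
  queue [23] -> pop 23, enqueue [none], visited so far: [16, 4, 39, 13, 33, 47, 5, 32, 44, 17, 23]
Result: [16, 4, 39, 13, 33, 47, 5, 32, 44, 17, 23]


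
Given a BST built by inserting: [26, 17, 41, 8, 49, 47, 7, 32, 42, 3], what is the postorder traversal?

Tree insertion order: [26, 17, 41, 8, 49, 47, 7, 32, 42, 3]
Tree (level-order array): [26, 17, 41, 8, None, 32, 49, 7, None, None, None, 47, None, 3, None, 42]
Postorder traversal: [3, 7, 8, 17, 32, 42, 47, 49, 41, 26]


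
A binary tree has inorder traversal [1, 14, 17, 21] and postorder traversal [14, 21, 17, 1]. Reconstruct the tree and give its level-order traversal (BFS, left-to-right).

Inorder:   [1, 14, 17, 21]
Postorder: [14, 21, 17, 1]
Algorithm: postorder visits root last, so walk postorder right-to-left;
each value is the root of the current inorder slice — split it at that
value, recurse on the right subtree first, then the left.
Recursive splits:
  root=1; inorder splits into left=[], right=[14, 17, 21]
  root=17; inorder splits into left=[14], right=[21]
  root=21; inorder splits into left=[], right=[]
  root=14; inorder splits into left=[], right=[]
Reconstructed level-order: [1, 17, 14, 21]


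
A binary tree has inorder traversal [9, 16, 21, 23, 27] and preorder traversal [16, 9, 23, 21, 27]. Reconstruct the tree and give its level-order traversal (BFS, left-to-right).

Inorder:  [9, 16, 21, 23, 27]
Preorder: [16, 9, 23, 21, 27]
Algorithm: preorder visits root first, so consume preorder in order;
for each root, split the current inorder slice at that value into
left-subtree inorder and right-subtree inorder, then recurse.
Recursive splits:
  root=16; inorder splits into left=[9], right=[21, 23, 27]
  root=9; inorder splits into left=[], right=[]
  root=23; inorder splits into left=[21], right=[27]
  root=21; inorder splits into left=[], right=[]
  root=27; inorder splits into left=[], right=[]
Reconstructed level-order: [16, 9, 23, 21, 27]


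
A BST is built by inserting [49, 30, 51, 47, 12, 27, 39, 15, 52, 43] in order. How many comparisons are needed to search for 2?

Search path for 2: 49 -> 30 -> 12
Found: False
Comparisons: 3


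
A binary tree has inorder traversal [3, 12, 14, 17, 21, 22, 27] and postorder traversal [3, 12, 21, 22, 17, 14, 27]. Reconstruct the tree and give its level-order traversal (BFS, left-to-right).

Inorder:   [3, 12, 14, 17, 21, 22, 27]
Postorder: [3, 12, 21, 22, 17, 14, 27]
Algorithm: postorder visits root last, so walk postorder right-to-left;
each value is the root of the current inorder slice — split it at that
value, recurse on the right subtree first, then the left.
Recursive splits:
  root=27; inorder splits into left=[3, 12, 14, 17, 21, 22], right=[]
  root=14; inorder splits into left=[3, 12], right=[17, 21, 22]
  root=17; inorder splits into left=[], right=[21, 22]
  root=22; inorder splits into left=[21], right=[]
  root=21; inorder splits into left=[], right=[]
  root=12; inorder splits into left=[3], right=[]
  root=3; inorder splits into left=[], right=[]
Reconstructed level-order: [27, 14, 12, 17, 3, 22, 21]


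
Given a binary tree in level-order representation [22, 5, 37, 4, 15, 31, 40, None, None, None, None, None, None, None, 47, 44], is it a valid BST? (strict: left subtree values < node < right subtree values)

Level-order array: [22, 5, 37, 4, 15, 31, 40, None, None, None, None, None, None, None, 47, 44]
Validate using subtree bounds (lo, hi): at each node, require lo < value < hi,
then recurse left with hi=value and right with lo=value.
Preorder trace (stopping at first violation):
  at node 22 with bounds (-inf, +inf): OK
  at node 5 with bounds (-inf, 22): OK
  at node 4 with bounds (-inf, 5): OK
  at node 15 with bounds (5, 22): OK
  at node 37 with bounds (22, +inf): OK
  at node 31 with bounds (22, 37): OK
  at node 40 with bounds (37, +inf): OK
  at node 47 with bounds (40, +inf): OK
  at node 44 with bounds (40, 47): OK
No violation found at any node.
Result: Valid BST


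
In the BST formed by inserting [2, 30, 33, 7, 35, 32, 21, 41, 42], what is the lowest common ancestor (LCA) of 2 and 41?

Tree insertion order: [2, 30, 33, 7, 35, 32, 21, 41, 42]
Tree (level-order array): [2, None, 30, 7, 33, None, 21, 32, 35, None, None, None, None, None, 41, None, 42]
In a BST, the LCA of p=2, q=41 is the first node v on the
root-to-leaf path with p <= v <= q (go left if both < v, right if both > v).
Walk from root:
  at 2: 2 <= 2 <= 41, this is the LCA
LCA = 2


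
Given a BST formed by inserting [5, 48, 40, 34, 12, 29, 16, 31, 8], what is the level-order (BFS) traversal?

Tree insertion order: [5, 48, 40, 34, 12, 29, 16, 31, 8]
Tree (level-order array): [5, None, 48, 40, None, 34, None, 12, None, 8, 29, None, None, 16, 31]
BFS from the root, enqueuing left then right child of each popped node:
  queue [5] -> pop 5, enqueue [48], visited so far: [5]
  queue [48] -> pop 48, enqueue [40], visited so far: [5, 48]
  queue [40] -> pop 40, enqueue [34], visited so far: [5, 48, 40]
  queue [34] -> pop 34, enqueue [12], visited so far: [5, 48, 40, 34]
  queue [12] -> pop 12, enqueue [8, 29], visited so far: [5, 48, 40, 34, 12]
  queue [8, 29] -> pop 8, enqueue [none], visited so far: [5, 48, 40, 34, 12, 8]
  queue [29] -> pop 29, enqueue [16, 31], visited so far: [5, 48, 40, 34, 12, 8, 29]
  queue [16, 31] -> pop 16, enqueue [none], visited so far: [5, 48, 40, 34, 12, 8, 29, 16]
  queue [31] -> pop 31, enqueue [none], visited so far: [5, 48, 40, 34, 12, 8, 29, 16, 31]
Result: [5, 48, 40, 34, 12, 8, 29, 16, 31]


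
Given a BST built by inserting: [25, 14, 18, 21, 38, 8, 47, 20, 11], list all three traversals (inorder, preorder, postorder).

Tree insertion order: [25, 14, 18, 21, 38, 8, 47, 20, 11]
Tree (level-order array): [25, 14, 38, 8, 18, None, 47, None, 11, None, 21, None, None, None, None, 20]
Inorder (L, root, R): [8, 11, 14, 18, 20, 21, 25, 38, 47]
Preorder (root, L, R): [25, 14, 8, 11, 18, 21, 20, 38, 47]
Postorder (L, R, root): [11, 8, 20, 21, 18, 14, 47, 38, 25]


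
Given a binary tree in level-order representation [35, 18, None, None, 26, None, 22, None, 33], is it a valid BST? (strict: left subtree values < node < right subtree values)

Level-order array: [35, 18, None, None, 26, None, 22, None, 33]
Validate using subtree bounds (lo, hi): at each node, require lo < value < hi,
then recurse left with hi=value and right with lo=value.
Preorder trace (stopping at first violation):
  at node 35 with bounds (-inf, +inf): OK
  at node 18 with bounds (-inf, 35): OK
  at node 26 with bounds (18, 35): OK
  at node 22 with bounds (26, 35): VIOLATION
Node 22 violates its bound: not (26 < 22 < 35).
Result: Not a valid BST


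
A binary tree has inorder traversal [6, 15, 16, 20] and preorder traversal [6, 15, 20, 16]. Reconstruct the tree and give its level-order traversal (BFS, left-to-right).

Inorder:  [6, 15, 16, 20]
Preorder: [6, 15, 20, 16]
Algorithm: preorder visits root first, so consume preorder in order;
for each root, split the current inorder slice at that value into
left-subtree inorder and right-subtree inorder, then recurse.
Recursive splits:
  root=6; inorder splits into left=[], right=[15, 16, 20]
  root=15; inorder splits into left=[], right=[16, 20]
  root=20; inorder splits into left=[16], right=[]
  root=16; inorder splits into left=[], right=[]
Reconstructed level-order: [6, 15, 20, 16]


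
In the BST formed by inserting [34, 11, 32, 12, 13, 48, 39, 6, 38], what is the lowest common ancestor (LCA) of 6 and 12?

Tree insertion order: [34, 11, 32, 12, 13, 48, 39, 6, 38]
Tree (level-order array): [34, 11, 48, 6, 32, 39, None, None, None, 12, None, 38, None, None, 13]
In a BST, the LCA of p=6, q=12 is the first node v on the
root-to-leaf path with p <= v <= q (go left if both < v, right if both > v).
Walk from root:
  at 34: both 6 and 12 < 34, go left
  at 11: 6 <= 11 <= 12, this is the LCA
LCA = 11


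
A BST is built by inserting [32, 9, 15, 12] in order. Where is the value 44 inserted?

Starting tree (level order): [32, 9, None, None, 15, 12]
Insertion path: 32
Result: insert 44 as right child of 32
Final tree (level order): [32, 9, 44, None, 15, None, None, 12]


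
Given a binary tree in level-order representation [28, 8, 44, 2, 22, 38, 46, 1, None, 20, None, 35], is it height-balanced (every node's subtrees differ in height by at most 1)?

Tree (level-order array): [28, 8, 44, 2, 22, 38, 46, 1, None, 20, None, 35]
Definition: a tree is height-balanced if, at every node, |h(left) - h(right)| <= 1 (empty subtree has height -1).
Bottom-up per-node check:
  node 1: h_left=-1, h_right=-1, diff=0 [OK], height=0
  node 2: h_left=0, h_right=-1, diff=1 [OK], height=1
  node 20: h_left=-1, h_right=-1, diff=0 [OK], height=0
  node 22: h_left=0, h_right=-1, diff=1 [OK], height=1
  node 8: h_left=1, h_right=1, diff=0 [OK], height=2
  node 35: h_left=-1, h_right=-1, diff=0 [OK], height=0
  node 38: h_left=0, h_right=-1, diff=1 [OK], height=1
  node 46: h_left=-1, h_right=-1, diff=0 [OK], height=0
  node 44: h_left=1, h_right=0, diff=1 [OK], height=2
  node 28: h_left=2, h_right=2, diff=0 [OK], height=3
All nodes satisfy the balance condition.
Result: Balanced


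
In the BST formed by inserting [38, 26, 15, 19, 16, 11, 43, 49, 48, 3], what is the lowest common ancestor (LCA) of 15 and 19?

Tree insertion order: [38, 26, 15, 19, 16, 11, 43, 49, 48, 3]
Tree (level-order array): [38, 26, 43, 15, None, None, 49, 11, 19, 48, None, 3, None, 16]
In a BST, the LCA of p=15, q=19 is the first node v on the
root-to-leaf path with p <= v <= q (go left if both < v, right if both > v).
Walk from root:
  at 38: both 15 and 19 < 38, go left
  at 26: both 15 and 19 < 26, go left
  at 15: 15 <= 15 <= 19, this is the LCA
LCA = 15


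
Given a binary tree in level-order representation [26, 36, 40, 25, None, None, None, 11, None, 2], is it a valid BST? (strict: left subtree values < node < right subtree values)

Level-order array: [26, 36, 40, 25, None, None, None, 11, None, 2]
Validate using subtree bounds (lo, hi): at each node, require lo < value < hi,
then recurse left with hi=value and right with lo=value.
Preorder trace (stopping at first violation):
  at node 26 with bounds (-inf, +inf): OK
  at node 36 with bounds (-inf, 26): VIOLATION
Node 36 violates its bound: not (-inf < 36 < 26).
Result: Not a valid BST


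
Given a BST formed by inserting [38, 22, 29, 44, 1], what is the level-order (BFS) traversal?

Tree insertion order: [38, 22, 29, 44, 1]
Tree (level-order array): [38, 22, 44, 1, 29]
BFS from the root, enqueuing left then right child of each popped node:
  queue [38] -> pop 38, enqueue [22, 44], visited so far: [38]
  queue [22, 44] -> pop 22, enqueue [1, 29], visited so far: [38, 22]
  queue [44, 1, 29] -> pop 44, enqueue [none], visited so far: [38, 22, 44]
  queue [1, 29] -> pop 1, enqueue [none], visited so far: [38, 22, 44, 1]
  queue [29] -> pop 29, enqueue [none], visited so far: [38, 22, 44, 1, 29]
Result: [38, 22, 44, 1, 29]


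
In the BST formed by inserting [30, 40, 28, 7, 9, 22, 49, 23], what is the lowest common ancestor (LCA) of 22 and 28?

Tree insertion order: [30, 40, 28, 7, 9, 22, 49, 23]
Tree (level-order array): [30, 28, 40, 7, None, None, 49, None, 9, None, None, None, 22, None, 23]
In a BST, the LCA of p=22, q=28 is the first node v on the
root-to-leaf path with p <= v <= q (go left if both < v, right if both > v).
Walk from root:
  at 30: both 22 and 28 < 30, go left
  at 28: 22 <= 28 <= 28, this is the LCA
LCA = 28


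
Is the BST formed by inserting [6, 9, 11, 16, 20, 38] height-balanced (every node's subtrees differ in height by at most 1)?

Tree (level-order array): [6, None, 9, None, 11, None, 16, None, 20, None, 38]
Definition: a tree is height-balanced if, at every node, |h(left) - h(right)| <= 1 (empty subtree has height -1).
Bottom-up per-node check:
  node 38: h_left=-1, h_right=-1, diff=0 [OK], height=0
  node 20: h_left=-1, h_right=0, diff=1 [OK], height=1
  node 16: h_left=-1, h_right=1, diff=2 [FAIL (|-1-1|=2 > 1)], height=2
  node 11: h_left=-1, h_right=2, diff=3 [FAIL (|-1-2|=3 > 1)], height=3
  node 9: h_left=-1, h_right=3, diff=4 [FAIL (|-1-3|=4 > 1)], height=4
  node 6: h_left=-1, h_right=4, diff=5 [FAIL (|-1-4|=5 > 1)], height=5
Node 16 violates the condition: |-1 - 1| = 2 > 1.
Result: Not balanced


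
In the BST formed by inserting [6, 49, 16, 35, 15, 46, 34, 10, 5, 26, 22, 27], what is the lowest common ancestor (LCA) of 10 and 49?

Tree insertion order: [6, 49, 16, 35, 15, 46, 34, 10, 5, 26, 22, 27]
Tree (level-order array): [6, 5, 49, None, None, 16, None, 15, 35, 10, None, 34, 46, None, None, 26, None, None, None, 22, 27]
In a BST, the LCA of p=10, q=49 is the first node v on the
root-to-leaf path with p <= v <= q (go left if both < v, right if both > v).
Walk from root:
  at 6: both 10 and 49 > 6, go right
  at 49: 10 <= 49 <= 49, this is the LCA
LCA = 49


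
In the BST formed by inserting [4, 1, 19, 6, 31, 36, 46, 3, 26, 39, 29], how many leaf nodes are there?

Tree built from: [4, 1, 19, 6, 31, 36, 46, 3, 26, 39, 29]
Tree (level-order array): [4, 1, 19, None, 3, 6, 31, None, None, None, None, 26, 36, None, 29, None, 46, None, None, 39]
Rule: A leaf has 0 children.
Per-node child counts:
  node 4: 2 child(ren)
  node 1: 1 child(ren)
  node 3: 0 child(ren)
  node 19: 2 child(ren)
  node 6: 0 child(ren)
  node 31: 2 child(ren)
  node 26: 1 child(ren)
  node 29: 0 child(ren)
  node 36: 1 child(ren)
  node 46: 1 child(ren)
  node 39: 0 child(ren)
Matching nodes: [3, 6, 29, 39]
Count of leaf nodes: 4


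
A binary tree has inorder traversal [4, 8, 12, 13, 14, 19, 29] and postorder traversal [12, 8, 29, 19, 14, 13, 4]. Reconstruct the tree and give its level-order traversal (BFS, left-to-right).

Inorder:   [4, 8, 12, 13, 14, 19, 29]
Postorder: [12, 8, 29, 19, 14, 13, 4]
Algorithm: postorder visits root last, so walk postorder right-to-left;
each value is the root of the current inorder slice — split it at that
value, recurse on the right subtree first, then the left.
Recursive splits:
  root=4; inorder splits into left=[], right=[8, 12, 13, 14, 19, 29]
  root=13; inorder splits into left=[8, 12], right=[14, 19, 29]
  root=14; inorder splits into left=[], right=[19, 29]
  root=19; inorder splits into left=[], right=[29]
  root=29; inorder splits into left=[], right=[]
  root=8; inorder splits into left=[], right=[12]
  root=12; inorder splits into left=[], right=[]
Reconstructed level-order: [4, 13, 8, 14, 12, 19, 29]


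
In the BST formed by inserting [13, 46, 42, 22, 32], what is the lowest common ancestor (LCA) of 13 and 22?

Tree insertion order: [13, 46, 42, 22, 32]
Tree (level-order array): [13, None, 46, 42, None, 22, None, None, 32]
In a BST, the LCA of p=13, q=22 is the first node v on the
root-to-leaf path with p <= v <= q (go left if both < v, right if both > v).
Walk from root:
  at 13: 13 <= 13 <= 22, this is the LCA
LCA = 13


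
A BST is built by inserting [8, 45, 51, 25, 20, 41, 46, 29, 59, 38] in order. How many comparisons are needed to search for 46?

Search path for 46: 8 -> 45 -> 51 -> 46
Found: True
Comparisons: 4


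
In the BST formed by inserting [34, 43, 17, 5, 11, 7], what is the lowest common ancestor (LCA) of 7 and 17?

Tree insertion order: [34, 43, 17, 5, 11, 7]
Tree (level-order array): [34, 17, 43, 5, None, None, None, None, 11, 7]
In a BST, the LCA of p=7, q=17 is the first node v on the
root-to-leaf path with p <= v <= q (go left if both < v, right if both > v).
Walk from root:
  at 34: both 7 and 17 < 34, go left
  at 17: 7 <= 17 <= 17, this is the LCA
LCA = 17


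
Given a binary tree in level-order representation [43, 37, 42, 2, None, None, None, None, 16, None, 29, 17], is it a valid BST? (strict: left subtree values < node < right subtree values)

Level-order array: [43, 37, 42, 2, None, None, None, None, 16, None, 29, 17]
Validate using subtree bounds (lo, hi): at each node, require lo < value < hi,
then recurse left with hi=value and right with lo=value.
Preorder trace (stopping at first violation):
  at node 43 with bounds (-inf, +inf): OK
  at node 37 with bounds (-inf, 43): OK
  at node 2 with bounds (-inf, 37): OK
  at node 16 with bounds (2, 37): OK
  at node 29 with bounds (16, 37): OK
  at node 17 with bounds (16, 29): OK
  at node 42 with bounds (43, +inf): VIOLATION
Node 42 violates its bound: not (43 < 42 < +inf).
Result: Not a valid BST


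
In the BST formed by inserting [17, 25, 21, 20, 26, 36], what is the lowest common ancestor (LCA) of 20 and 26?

Tree insertion order: [17, 25, 21, 20, 26, 36]
Tree (level-order array): [17, None, 25, 21, 26, 20, None, None, 36]
In a BST, the LCA of p=20, q=26 is the first node v on the
root-to-leaf path with p <= v <= q (go left if both < v, right if both > v).
Walk from root:
  at 17: both 20 and 26 > 17, go right
  at 25: 20 <= 25 <= 26, this is the LCA
LCA = 25


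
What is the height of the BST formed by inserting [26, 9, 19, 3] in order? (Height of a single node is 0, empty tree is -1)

Insertion order: [26, 9, 19, 3]
Tree (level-order array): [26, 9, None, 3, 19]
Compute height bottom-up (empty subtree = -1):
  height(3) = 1 + max(-1, -1) = 0
  height(19) = 1 + max(-1, -1) = 0
  height(9) = 1 + max(0, 0) = 1
  height(26) = 1 + max(1, -1) = 2
Height = 2


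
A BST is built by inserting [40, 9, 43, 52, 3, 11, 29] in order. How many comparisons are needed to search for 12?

Search path for 12: 40 -> 9 -> 11 -> 29
Found: False
Comparisons: 4


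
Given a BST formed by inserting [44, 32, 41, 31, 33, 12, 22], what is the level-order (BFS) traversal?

Tree insertion order: [44, 32, 41, 31, 33, 12, 22]
Tree (level-order array): [44, 32, None, 31, 41, 12, None, 33, None, None, 22]
BFS from the root, enqueuing left then right child of each popped node:
  queue [44] -> pop 44, enqueue [32], visited so far: [44]
  queue [32] -> pop 32, enqueue [31, 41], visited so far: [44, 32]
  queue [31, 41] -> pop 31, enqueue [12], visited so far: [44, 32, 31]
  queue [41, 12] -> pop 41, enqueue [33], visited so far: [44, 32, 31, 41]
  queue [12, 33] -> pop 12, enqueue [22], visited so far: [44, 32, 31, 41, 12]
  queue [33, 22] -> pop 33, enqueue [none], visited so far: [44, 32, 31, 41, 12, 33]
  queue [22] -> pop 22, enqueue [none], visited so far: [44, 32, 31, 41, 12, 33, 22]
Result: [44, 32, 31, 41, 12, 33, 22]


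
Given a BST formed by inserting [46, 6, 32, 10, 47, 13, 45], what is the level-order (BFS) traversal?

Tree insertion order: [46, 6, 32, 10, 47, 13, 45]
Tree (level-order array): [46, 6, 47, None, 32, None, None, 10, 45, None, 13]
BFS from the root, enqueuing left then right child of each popped node:
  queue [46] -> pop 46, enqueue [6, 47], visited so far: [46]
  queue [6, 47] -> pop 6, enqueue [32], visited so far: [46, 6]
  queue [47, 32] -> pop 47, enqueue [none], visited so far: [46, 6, 47]
  queue [32] -> pop 32, enqueue [10, 45], visited so far: [46, 6, 47, 32]
  queue [10, 45] -> pop 10, enqueue [13], visited so far: [46, 6, 47, 32, 10]
  queue [45, 13] -> pop 45, enqueue [none], visited so far: [46, 6, 47, 32, 10, 45]
  queue [13] -> pop 13, enqueue [none], visited so far: [46, 6, 47, 32, 10, 45, 13]
Result: [46, 6, 47, 32, 10, 45, 13]


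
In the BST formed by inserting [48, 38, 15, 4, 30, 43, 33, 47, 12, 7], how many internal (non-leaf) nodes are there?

Tree built from: [48, 38, 15, 4, 30, 43, 33, 47, 12, 7]
Tree (level-order array): [48, 38, None, 15, 43, 4, 30, None, 47, None, 12, None, 33, None, None, 7]
Rule: An internal node has at least one child.
Per-node child counts:
  node 48: 1 child(ren)
  node 38: 2 child(ren)
  node 15: 2 child(ren)
  node 4: 1 child(ren)
  node 12: 1 child(ren)
  node 7: 0 child(ren)
  node 30: 1 child(ren)
  node 33: 0 child(ren)
  node 43: 1 child(ren)
  node 47: 0 child(ren)
Matching nodes: [48, 38, 15, 4, 12, 30, 43]
Count of internal (non-leaf) nodes: 7


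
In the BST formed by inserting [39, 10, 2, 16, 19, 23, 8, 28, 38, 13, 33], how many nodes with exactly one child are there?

Tree built from: [39, 10, 2, 16, 19, 23, 8, 28, 38, 13, 33]
Tree (level-order array): [39, 10, None, 2, 16, None, 8, 13, 19, None, None, None, None, None, 23, None, 28, None, 38, 33]
Rule: These are nodes with exactly 1 non-null child.
Per-node child counts:
  node 39: 1 child(ren)
  node 10: 2 child(ren)
  node 2: 1 child(ren)
  node 8: 0 child(ren)
  node 16: 2 child(ren)
  node 13: 0 child(ren)
  node 19: 1 child(ren)
  node 23: 1 child(ren)
  node 28: 1 child(ren)
  node 38: 1 child(ren)
  node 33: 0 child(ren)
Matching nodes: [39, 2, 19, 23, 28, 38]
Count of nodes with exactly one child: 6


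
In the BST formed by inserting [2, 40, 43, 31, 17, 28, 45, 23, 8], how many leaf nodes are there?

Tree built from: [2, 40, 43, 31, 17, 28, 45, 23, 8]
Tree (level-order array): [2, None, 40, 31, 43, 17, None, None, 45, 8, 28, None, None, None, None, 23]
Rule: A leaf has 0 children.
Per-node child counts:
  node 2: 1 child(ren)
  node 40: 2 child(ren)
  node 31: 1 child(ren)
  node 17: 2 child(ren)
  node 8: 0 child(ren)
  node 28: 1 child(ren)
  node 23: 0 child(ren)
  node 43: 1 child(ren)
  node 45: 0 child(ren)
Matching nodes: [8, 23, 45]
Count of leaf nodes: 3


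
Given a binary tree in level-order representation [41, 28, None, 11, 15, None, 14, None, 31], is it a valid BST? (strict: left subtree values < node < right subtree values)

Level-order array: [41, 28, None, 11, 15, None, 14, None, 31]
Validate using subtree bounds (lo, hi): at each node, require lo < value < hi,
then recurse left with hi=value and right with lo=value.
Preorder trace (stopping at first violation):
  at node 41 with bounds (-inf, +inf): OK
  at node 28 with bounds (-inf, 41): OK
  at node 11 with bounds (-inf, 28): OK
  at node 14 with bounds (11, 28): OK
  at node 15 with bounds (28, 41): VIOLATION
Node 15 violates its bound: not (28 < 15 < 41).
Result: Not a valid BST


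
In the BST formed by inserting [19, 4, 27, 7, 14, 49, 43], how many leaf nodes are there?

Tree built from: [19, 4, 27, 7, 14, 49, 43]
Tree (level-order array): [19, 4, 27, None, 7, None, 49, None, 14, 43]
Rule: A leaf has 0 children.
Per-node child counts:
  node 19: 2 child(ren)
  node 4: 1 child(ren)
  node 7: 1 child(ren)
  node 14: 0 child(ren)
  node 27: 1 child(ren)
  node 49: 1 child(ren)
  node 43: 0 child(ren)
Matching nodes: [14, 43]
Count of leaf nodes: 2


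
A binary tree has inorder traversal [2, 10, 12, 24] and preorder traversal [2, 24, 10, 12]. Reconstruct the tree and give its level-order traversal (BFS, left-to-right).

Inorder:  [2, 10, 12, 24]
Preorder: [2, 24, 10, 12]
Algorithm: preorder visits root first, so consume preorder in order;
for each root, split the current inorder slice at that value into
left-subtree inorder and right-subtree inorder, then recurse.
Recursive splits:
  root=2; inorder splits into left=[], right=[10, 12, 24]
  root=24; inorder splits into left=[10, 12], right=[]
  root=10; inorder splits into left=[], right=[12]
  root=12; inorder splits into left=[], right=[]
Reconstructed level-order: [2, 24, 10, 12]


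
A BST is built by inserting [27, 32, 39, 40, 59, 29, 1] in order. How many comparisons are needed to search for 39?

Search path for 39: 27 -> 32 -> 39
Found: True
Comparisons: 3


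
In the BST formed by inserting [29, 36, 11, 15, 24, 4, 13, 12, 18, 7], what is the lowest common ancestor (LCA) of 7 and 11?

Tree insertion order: [29, 36, 11, 15, 24, 4, 13, 12, 18, 7]
Tree (level-order array): [29, 11, 36, 4, 15, None, None, None, 7, 13, 24, None, None, 12, None, 18]
In a BST, the LCA of p=7, q=11 is the first node v on the
root-to-leaf path with p <= v <= q (go left if both < v, right if both > v).
Walk from root:
  at 29: both 7 and 11 < 29, go left
  at 11: 7 <= 11 <= 11, this is the LCA
LCA = 11


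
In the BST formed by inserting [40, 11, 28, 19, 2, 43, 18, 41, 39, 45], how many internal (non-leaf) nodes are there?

Tree built from: [40, 11, 28, 19, 2, 43, 18, 41, 39, 45]
Tree (level-order array): [40, 11, 43, 2, 28, 41, 45, None, None, 19, 39, None, None, None, None, 18]
Rule: An internal node has at least one child.
Per-node child counts:
  node 40: 2 child(ren)
  node 11: 2 child(ren)
  node 2: 0 child(ren)
  node 28: 2 child(ren)
  node 19: 1 child(ren)
  node 18: 0 child(ren)
  node 39: 0 child(ren)
  node 43: 2 child(ren)
  node 41: 0 child(ren)
  node 45: 0 child(ren)
Matching nodes: [40, 11, 28, 19, 43]
Count of internal (non-leaf) nodes: 5


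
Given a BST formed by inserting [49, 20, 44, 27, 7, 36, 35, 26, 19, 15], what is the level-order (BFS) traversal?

Tree insertion order: [49, 20, 44, 27, 7, 36, 35, 26, 19, 15]
Tree (level-order array): [49, 20, None, 7, 44, None, 19, 27, None, 15, None, 26, 36, None, None, None, None, 35]
BFS from the root, enqueuing left then right child of each popped node:
  queue [49] -> pop 49, enqueue [20], visited so far: [49]
  queue [20] -> pop 20, enqueue [7, 44], visited so far: [49, 20]
  queue [7, 44] -> pop 7, enqueue [19], visited so far: [49, 20, 7]
  queue [44, 19] -> pop 44, enqueue [27], visited so far: [49, 20, 7, 44]
  queue [19, 27] -> pop 19, enqueue [15], visited so far: [49, 20, 7, 44, 19]
  queue [27, 15] -> pop 27, enqueue [26, 36], visited so far: [49, 20, 7, 44, 19, 27]
  queue [15, 26, 36] -> pop 15, enqueue [none], visited so far: [49, 20, 7, 44, 19, 27, 15]
  queue [26, 36] -> pop 26, enqueue [none], visited so far: [49, 20, 7, 44, 19, 27, 15, 26]
  queue [36] -> pop 36, enqueue [35], visited so far: [49, 20, 7, 44, 19, 27, 15, 26, 36]
  queue [35] -> pop 35, enqueue [none], visited so far: [49, 20, 7, 44, 19, 27, 15, 26, 36, 35]
Result: [49, 20, 7, 44, 19, 27, 15, 26, 36, 35]


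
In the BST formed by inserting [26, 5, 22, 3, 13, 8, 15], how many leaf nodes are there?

Tree built from: [26, 5, 22, 3, 13, 8, 15]
Tree (level-order array): [26, 5, None, 3, 22, None, None, 13, None, 8, 15]
Rule: A leaf has 0 children.
Per-node child counts:
  node 26: 1 child(ren)
  node 5: 2 child(ren)
  node 3: 0 child(ren)
  node 22: 1 child(ren)
  node 13: 2 child(ren)
  node 8: 0 child(ren)
  node 15: 0 child(ren)
Matching nodes: [3, 8, 15]
Count of leaf nodes: 3


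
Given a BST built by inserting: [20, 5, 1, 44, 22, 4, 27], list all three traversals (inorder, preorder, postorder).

Tree insertion order: [20, 5, 1, 44, 22, 4, 27]
Tree (level-order array): [20, 5, 44, 1, None, 22, None, None, 4, None, 27]
Inorder (L, root, R): [1, 4, 5, 20, 22, 27, 44]
Preorder (root, L, R): [20, 5, 1, 4, 44, 22, 27]
Postorder (L, R, root): [4, 1, 5, 27, 22, 44, 20]


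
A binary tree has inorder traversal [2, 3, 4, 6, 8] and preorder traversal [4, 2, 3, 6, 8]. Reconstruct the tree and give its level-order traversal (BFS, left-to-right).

Inorder:  [2, 3, 4, 6, 8]
Preorder: [4, 2, 3, 6, 8]
Algorithm: preorder visits root first, so consume preorder in order;
for each root, split the current inorder slice at that value into
left-subtree inorder and right-subtree inorder, then recurse.
Recursive splits:
  root=4; inorder splits into left=[2, 3], right=[6, 8]
  root=2; inorder splits into left=[], right=[3]
  root=3; inorder splits into left=[], right=[]
  root=6; inorder splits into left=[], right=[8]
  root=8; inorder splits into left=[], right=[]
Reconstructed level-order: [4, 2, 6, 3, 8]


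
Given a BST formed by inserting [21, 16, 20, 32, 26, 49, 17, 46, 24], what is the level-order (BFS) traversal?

Tree insertion order: [21, 16, 20, 32, 26, 49, 17, 46, 24]
Tree (level-order array): [21, 16, 32, None, 20, 26, 49, 17, None, 24, None, 46]
BFS from the root, enqueuing left then right child of each popped node:
  queue [21] -> pop 21, enqueue [16, 32], visited so far: [21]
  queue [16, 32] -> pop 16, enqueue [20], visited so far: [21, 16]
  queue [32, 20] -> pop 32, enqueue [26, 49], visited so far: [21, 16, 32]
  queue [20, 26, 49] -> pop 20, enqueue [17], visited so far: [21, 16, 32, 20]
  queue [26, 49, 17] -> pop 26, enqueue [24], visited so far: [21, 16, 32, 20, 26]
  queue [49, 17, 24] -> pop 49, enqueue [46], visited so far: [21, 16, 32, 20, 26, 49]
  queue [17, 24, 46] -> pop 17, enqueue [none], visited so far: [21, 16, 32, 20, 26, 49, 17]
  queue [24, 46] -> pop 24, enqueue [none], visited so far: [21, 16, 32, 20, 26, 49, 17, 24]
  queue [46] -> pop 46, enqueue [none], visited so far: [21, 16, 32, 20, 26, 49, 17, 24, 46]
Result: [21, 16, 32, 20, 26, 49, 17, 24, 46]
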